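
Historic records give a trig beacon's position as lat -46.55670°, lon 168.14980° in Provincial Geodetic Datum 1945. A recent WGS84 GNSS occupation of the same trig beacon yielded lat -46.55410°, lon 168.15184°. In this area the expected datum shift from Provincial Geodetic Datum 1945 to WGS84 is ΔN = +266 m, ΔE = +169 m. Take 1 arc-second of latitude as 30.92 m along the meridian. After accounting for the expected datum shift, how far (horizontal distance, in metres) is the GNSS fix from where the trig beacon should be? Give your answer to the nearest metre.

27 m

Observed coordinate differences: Δφ = +0.00260°, Δλ = +0.00204°.
Converting to metres (1° lat = 111312 m, cos φ = 0.687636): observed ΔN = 289.4 m, observed ΔE = 156.1 m.
Subtracting the expected shift leaves a residual of 289.4 − (266) = 23.4 m north and 156.1 − (169) = -12.9 m east.
Residual distance = √(23.4² + (-12.9)²) = 26.7 m.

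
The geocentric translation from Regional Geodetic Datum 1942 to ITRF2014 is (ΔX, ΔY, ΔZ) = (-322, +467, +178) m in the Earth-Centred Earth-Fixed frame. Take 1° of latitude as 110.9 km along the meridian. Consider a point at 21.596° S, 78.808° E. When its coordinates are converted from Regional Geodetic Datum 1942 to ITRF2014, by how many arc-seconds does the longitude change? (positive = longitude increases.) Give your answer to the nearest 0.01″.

Δλ = 14.19″

sin φ = -0.368060, cos φ = 0.929802, sin λ = 0.980982, cos λ = 0.194097.
East component: ΔE = −sin λ·ΔX + cos λ·ΔY = −(0.980982)(-322) + (0.194097)(467) = 406.52 m.
1° of latitude spans 110900 m; at latitude φ, 1° of longitude spans that × cos φ = 103115.1 m, so Δλ = 406.52 / 103115.1 × 3600 = 14.193″.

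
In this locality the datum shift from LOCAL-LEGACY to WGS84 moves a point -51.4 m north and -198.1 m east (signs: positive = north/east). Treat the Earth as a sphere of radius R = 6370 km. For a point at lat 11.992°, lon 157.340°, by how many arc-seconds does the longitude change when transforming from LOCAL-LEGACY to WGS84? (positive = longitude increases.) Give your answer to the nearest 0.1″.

At latitude 11.992°, cos φ = 0.978177.
One radian of longitude at latitude φ spans R cos φ, so Δλ = ΔE / (R cos φ) = -198.1 / (6370000 × 0.978177) = -3.1793e-05 rad = -6.558″.

Δλ = -6.6″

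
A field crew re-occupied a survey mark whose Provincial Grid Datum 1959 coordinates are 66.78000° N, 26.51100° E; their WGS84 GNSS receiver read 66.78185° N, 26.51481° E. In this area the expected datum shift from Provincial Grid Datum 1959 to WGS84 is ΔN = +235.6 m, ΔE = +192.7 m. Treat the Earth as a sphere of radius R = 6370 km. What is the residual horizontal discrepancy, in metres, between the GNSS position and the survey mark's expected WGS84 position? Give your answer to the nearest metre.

Observed coordinate differences: Δφ = +0.00185°, Δλ = +0.00381°.
Converting to metres (1° lat = 111177 m, cos φ = 0.394263): observed ΔN = 205.7 m, observed ΔE = 167.0 m.
Subtracting the expected shift leaves a residual of 205.7 − (235.6) = -29.9 m north and 167.0 − (192.7) = -25.7 m east.
Residual distance = √((-29.9)² + (-25.7)²) = 39.4 m.

39 m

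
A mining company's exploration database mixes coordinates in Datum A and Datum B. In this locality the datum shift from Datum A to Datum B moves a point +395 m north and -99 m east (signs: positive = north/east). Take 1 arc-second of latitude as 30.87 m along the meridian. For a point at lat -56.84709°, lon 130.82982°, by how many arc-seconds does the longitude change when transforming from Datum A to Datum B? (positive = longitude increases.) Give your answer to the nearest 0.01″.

At latitude -56.84709°, cos φ = 0.546875.
1″ of longitude at this latitude = 30.87 × cos φ = 16.8820 m, so Δλ = -99.0 / 16.8820 = -5.864″.

Δλ = -5.86″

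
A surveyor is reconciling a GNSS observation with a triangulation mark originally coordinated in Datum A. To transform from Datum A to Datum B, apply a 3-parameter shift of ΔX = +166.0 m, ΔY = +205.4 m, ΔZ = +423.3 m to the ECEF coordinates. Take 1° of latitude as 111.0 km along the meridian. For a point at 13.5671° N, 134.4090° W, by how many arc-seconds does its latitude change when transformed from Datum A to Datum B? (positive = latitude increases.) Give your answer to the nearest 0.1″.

sin φ = 0.234584, cos φ = 0.972096, sin λ = -0.714363, cos λ = -0.699776.
North component: ΔN = −sin φ cos λ·ΔX − sin φ sin λ·ΔY + cos φ·ΔZ = −(0.234584)(-0.699776)(166.0) − (0.234584)(-0.714363)(205.4) + (0.972096)(423.3) = 473.16 m.
1° of latitude spans 111000 m, so Δφ = 473.16 / 111000 × 3600 = 15.346″.

Δφ = 15.3″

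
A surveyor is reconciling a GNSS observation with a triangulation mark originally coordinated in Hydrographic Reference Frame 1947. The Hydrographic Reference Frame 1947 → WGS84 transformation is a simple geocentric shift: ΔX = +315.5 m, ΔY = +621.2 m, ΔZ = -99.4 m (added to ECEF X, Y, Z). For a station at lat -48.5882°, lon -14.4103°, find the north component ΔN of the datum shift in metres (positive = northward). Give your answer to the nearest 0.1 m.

ΔN = 47.5 m

At φ = -48.5882°, λ = -14.4103°: sin φ = -0.749975, cos φ = 0.661466, sin λ = -0.248864, cos λ = 0.968538.
ΔN = −sin φ cos λ·ΔX − sin φ sin λ·ΔY + cos φ·ΔZ = −(-0.749975)(0.968538)(315.5) − (-0.749975)(-0.248864)(621.2) + (0.661466)(-99.4) = 47.48 m.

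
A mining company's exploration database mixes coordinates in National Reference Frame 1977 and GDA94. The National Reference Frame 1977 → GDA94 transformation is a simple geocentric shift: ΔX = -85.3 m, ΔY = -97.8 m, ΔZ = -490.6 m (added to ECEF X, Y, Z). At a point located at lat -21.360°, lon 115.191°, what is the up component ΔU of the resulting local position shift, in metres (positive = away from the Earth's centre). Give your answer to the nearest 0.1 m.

At φ = -21.360°, λ = 115.191°: sin φ = -0.364227, cos φ = 0.931310, sin λ = 0.904894, cos λ = -0.425637.
ΔU = cos φ cos λ·ΔX + cos φ sin λ·ΔY + sin φ·ΔZ = (0.931310)(-0.425637)(-85.3) + (0.931310)(0.904894)(-97.8) + (-0.364227)(-490.6) = 130.08 m.

ΔU = 130.1 m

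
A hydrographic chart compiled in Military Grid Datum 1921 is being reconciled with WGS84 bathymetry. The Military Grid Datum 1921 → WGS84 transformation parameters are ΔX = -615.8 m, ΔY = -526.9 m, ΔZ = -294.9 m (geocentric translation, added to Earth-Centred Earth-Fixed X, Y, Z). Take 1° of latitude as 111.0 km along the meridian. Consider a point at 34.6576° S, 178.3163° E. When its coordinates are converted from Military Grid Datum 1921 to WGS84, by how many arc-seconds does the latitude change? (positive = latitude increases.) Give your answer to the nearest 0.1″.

sin φ = -0.568671, cos φ = 0.822565, sin λ = 0.029382, cos λ = -0.999568.
North component: ΔN = −sin φ cos λ·ΔX − sin φ sin λ·ΔY + cos φ·ΔZ = −(-0.568671)(-0.999568)(-615.8) − (-0.568671)(0.029382)(-526.9) + (0.822565)(-294.9) = 98.66 m.
1° of latitude spans 111000 m, so Δφ = 98.66 / 111000 × 3600 = 3.200″.

Δφ = 3.2″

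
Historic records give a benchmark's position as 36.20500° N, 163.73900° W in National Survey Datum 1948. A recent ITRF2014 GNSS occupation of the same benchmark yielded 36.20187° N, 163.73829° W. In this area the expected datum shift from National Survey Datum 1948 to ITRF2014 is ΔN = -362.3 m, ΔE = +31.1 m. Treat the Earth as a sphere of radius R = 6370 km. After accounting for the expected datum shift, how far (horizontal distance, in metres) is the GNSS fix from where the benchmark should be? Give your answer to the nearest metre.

Observed coordinate differences: Δφ = -0.00313°, Δλ = +0.00071°.
Converting to metres (1° lat = 111177 m, cos φ = 0.806909): observed ΔN = -348.0 m, observed ΔE = 63.7 m.
Subtracting the expected shift leaves a residual of -348.0 − (-362.3) = 14.3 m north and 63.7 − (31.1) = 32.6 m east.
Residual distance = √(14.3² + 32.6²) = 35.6 m.

36 m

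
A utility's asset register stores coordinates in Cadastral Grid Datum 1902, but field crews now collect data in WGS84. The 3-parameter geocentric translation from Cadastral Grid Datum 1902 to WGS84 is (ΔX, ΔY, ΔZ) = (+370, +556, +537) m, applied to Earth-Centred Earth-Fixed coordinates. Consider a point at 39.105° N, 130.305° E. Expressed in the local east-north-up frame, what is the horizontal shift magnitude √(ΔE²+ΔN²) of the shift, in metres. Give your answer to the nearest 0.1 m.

At φ = 39.105°, λ = 130.305°: sin φ = 0.630744, cos φ = 0.775991, sin λ = 0.762612, cos λ = -0.646856.
ΔE = −sin λ·ΔX + cos λ·ΔY = −(0.762612)·(370) + (-0.646856)·(556) = -641.82 m.
ΔN = −sin φ cos λ·ΔX − sin φ sin λ·ΔY + cos φ·ΔZ = −(0.630744)(-0.646856)(370) − (0.630744)(0.762612)(556) + (0.775991)(537) = 300.22 m.
Horizontal magnitude = √(ΔE² + ΔN²) = √((-641.82)² + 300.22²) = 708.57 m.

708.6 m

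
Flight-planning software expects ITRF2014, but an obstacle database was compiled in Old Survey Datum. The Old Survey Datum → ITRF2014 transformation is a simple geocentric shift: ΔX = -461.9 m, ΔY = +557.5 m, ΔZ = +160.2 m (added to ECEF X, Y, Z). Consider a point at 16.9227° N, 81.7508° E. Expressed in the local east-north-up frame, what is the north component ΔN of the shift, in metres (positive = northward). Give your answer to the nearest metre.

ΔN = 12 m

The local north axis is (−sin φ cos λ, −sin φ sin λ, cos φ), giving ΔN = 19.291 − 160.599 + 153.263 = 11.96 m.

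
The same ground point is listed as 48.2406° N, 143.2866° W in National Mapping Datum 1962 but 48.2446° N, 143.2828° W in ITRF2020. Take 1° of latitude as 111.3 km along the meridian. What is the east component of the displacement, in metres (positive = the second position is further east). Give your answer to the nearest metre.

Δφ = 48.2446° − 48.2406° = +0.0040°; Δλ = -143.2828° − -143.2866° = +0.0038°.
ΔN = Δφ × 111300 = 445.2 m; ΔE = Δλ × 111300 × cos(48.2406°) = +0.0038 × 111300 × 0.666004 = 281.7 m.

ΔE = 282 m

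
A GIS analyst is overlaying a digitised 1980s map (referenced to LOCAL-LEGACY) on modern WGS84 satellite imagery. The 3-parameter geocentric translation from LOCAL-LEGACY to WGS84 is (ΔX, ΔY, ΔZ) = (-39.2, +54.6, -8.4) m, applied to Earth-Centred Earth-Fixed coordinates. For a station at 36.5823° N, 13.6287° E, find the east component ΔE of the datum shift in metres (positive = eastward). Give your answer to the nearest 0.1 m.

The local east axis at (φ, λ) is (−sin λ, cos λ, 0), so ΔE = −sin(13.6287°)·(-39.2) + cos(13.6287°)·54.6 = 62.30 m.

ΔE = 62.3 m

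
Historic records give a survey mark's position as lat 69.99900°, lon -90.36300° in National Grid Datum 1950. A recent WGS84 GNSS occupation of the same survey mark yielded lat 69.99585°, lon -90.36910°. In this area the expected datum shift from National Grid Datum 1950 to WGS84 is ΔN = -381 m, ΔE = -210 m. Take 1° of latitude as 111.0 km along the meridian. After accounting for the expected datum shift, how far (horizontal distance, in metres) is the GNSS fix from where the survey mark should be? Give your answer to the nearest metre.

Observed coordinate differences: Δφ = -0.00315°, Δλ = -0.00610°.
Converting to metres (1° lat = 111000 m, cos φ = 0.342037): observed ΔN = -349.6 m, observed ΔE = -231.6 m.
Subtracting the expected shift leaves a residual of -349.6 − (-381) = 31.4 m north and -231.6 − (-210) = -21.6 m east.
Residual distance = √(31.4² + (-21.6)²) = 38.1 m.

38 m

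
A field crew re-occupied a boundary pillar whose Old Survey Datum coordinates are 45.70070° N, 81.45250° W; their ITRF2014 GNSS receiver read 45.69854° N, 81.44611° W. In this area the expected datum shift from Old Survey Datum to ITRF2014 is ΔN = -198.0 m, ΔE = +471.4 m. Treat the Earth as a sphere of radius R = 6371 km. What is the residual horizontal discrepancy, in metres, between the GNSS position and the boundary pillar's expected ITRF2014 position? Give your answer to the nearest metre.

Observed coordinate differences: Δφ = -0.00216°, Δλ = +0.00639°.
Converting to metres (1° lat = 111195 m, cos φ = 0.698407): observed ΔN = -240.2 m, observed ΔE = 496.2 m.
Subtracting the expected shift leaves a residual of -240.2 − (-198.0) = -42.2 m north and 496.2 − (471.4) = 24.8 m east.
Residual distance = √((-42.2)² + 24.8²) = 49.0 m.

49 m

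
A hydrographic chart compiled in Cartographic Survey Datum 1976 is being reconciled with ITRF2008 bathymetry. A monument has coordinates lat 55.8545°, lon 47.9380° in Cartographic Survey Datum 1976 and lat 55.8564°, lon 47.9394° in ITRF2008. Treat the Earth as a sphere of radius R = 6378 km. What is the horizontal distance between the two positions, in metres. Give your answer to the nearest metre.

Δφ = 55.8564° − 55.8545° = +0.0019°; Δλ = 47.9394° − 47.9380° = +0.0014°.
1° along a meridian = πR/180 = 111317 m.
ΔN = Δφ × 111317 = 211.5 m; ΔE = Δλ × 111317 × cos(55.8545°) = +0.0014 × 111317 × 0.561296 = 87.5 m.
Distance = √(ΔE² + ΔN²) = √(87.5² + 211.5²) = 228.9 m.

229 m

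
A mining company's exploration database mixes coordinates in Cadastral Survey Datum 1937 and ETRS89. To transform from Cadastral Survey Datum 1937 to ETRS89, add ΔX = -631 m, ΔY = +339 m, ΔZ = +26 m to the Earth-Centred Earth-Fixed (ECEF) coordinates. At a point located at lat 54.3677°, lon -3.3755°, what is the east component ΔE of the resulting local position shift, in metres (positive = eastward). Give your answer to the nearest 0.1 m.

At φ = 54.3677°, λ = -3.3755°: sin φ = 0.812772, cos φ = 0.582581, sin λ = -0.058880, cos λ = 0.998265.
ΔE = −sin λ·ΔX + cos λ·ΔY = −(-0.058880)·(-631) + (0.998265)·(339) = 301.26 m.

ΔE = 301.3 m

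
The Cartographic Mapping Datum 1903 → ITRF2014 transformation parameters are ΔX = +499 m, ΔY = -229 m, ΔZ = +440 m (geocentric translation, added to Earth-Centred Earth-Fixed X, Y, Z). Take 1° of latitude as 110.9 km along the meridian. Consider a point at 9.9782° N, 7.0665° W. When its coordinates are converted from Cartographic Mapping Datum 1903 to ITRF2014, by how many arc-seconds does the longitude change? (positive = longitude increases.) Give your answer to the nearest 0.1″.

Δλ = -5.5″

sin φ = 0.173273, cos φ = 0.984874, sin λ = -0.123021, cos λ = 0.992404.
East component: ΔE = −sin λ·ΔX + cos λ·ΔY = −(-0.123021)(499) + (0.992404)(-229) = -165.87 m.
1° of latitude spans 110900 m; at latitude φ, 1° of longitude spans that × cos φ = 109222.5 m, so Δλ = -165.87 / 109222.5 × 3600 = -5.467″.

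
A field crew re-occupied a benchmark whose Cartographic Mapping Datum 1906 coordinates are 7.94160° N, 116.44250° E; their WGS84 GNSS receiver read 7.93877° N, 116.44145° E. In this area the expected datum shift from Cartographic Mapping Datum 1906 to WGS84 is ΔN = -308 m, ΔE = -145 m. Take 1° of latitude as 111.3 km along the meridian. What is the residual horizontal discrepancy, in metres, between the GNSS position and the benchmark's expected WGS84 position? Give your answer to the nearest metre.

Observed coordinate differences: Δφ = -0.00283°, Δλ = -0.00105°.
Converting to metres (1° lat = 111300 m, cos φ = 0.990409): observed ΔN = -315.0 m, observed ΔE = -115.7 m.
Subtracting the expected shift leaves a residual of -315.0 − (-308) = -7.0 m north and -115.7 − (-145) = 29.3 m east.
Residual distance = √((-7.0)² + 29.3²) = 30.1 m.

30 m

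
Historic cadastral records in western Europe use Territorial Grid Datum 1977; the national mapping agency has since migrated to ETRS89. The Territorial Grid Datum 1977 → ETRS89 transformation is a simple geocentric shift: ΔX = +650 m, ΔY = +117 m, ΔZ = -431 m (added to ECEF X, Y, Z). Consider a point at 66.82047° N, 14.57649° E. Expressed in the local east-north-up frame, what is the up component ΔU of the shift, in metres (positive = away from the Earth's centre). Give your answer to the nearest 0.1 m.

At φ = 66.82047°, λ = 14.57649°: sin φ = 0.919276, cos φ = 0.393614, sin λ = 0.251672, cos λ = 0.967813.
ΔU = cos φ cos λ·ΔX + cos φ sin λ·ΔY + sin φ·ΔZ = (0.393614)(0.967813)(650) + (0.393614)(0.251672)(117) + (0.919276)(-431) = -137.00 m.

ΔU = -137.0 m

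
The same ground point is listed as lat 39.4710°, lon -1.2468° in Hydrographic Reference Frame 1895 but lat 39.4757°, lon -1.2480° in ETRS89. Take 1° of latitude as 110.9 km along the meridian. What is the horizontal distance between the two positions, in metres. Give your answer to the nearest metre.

531 m

Δφ = 39.4757° − 39.4710° = +0.0047°; Δλ = -1.2480° − -1.2468° = -0.0012°.
ΔN = Δφ × 110900 = 521.2 m; ΔE = Δλ × 110900 × cos(39.4710°) = -0.0012 × 110900 × 0.771946 = -102.7 m.
Distance = √(ΔE² + ΔN²) = √((-102.7)² + 521.2²) = 531.3 m.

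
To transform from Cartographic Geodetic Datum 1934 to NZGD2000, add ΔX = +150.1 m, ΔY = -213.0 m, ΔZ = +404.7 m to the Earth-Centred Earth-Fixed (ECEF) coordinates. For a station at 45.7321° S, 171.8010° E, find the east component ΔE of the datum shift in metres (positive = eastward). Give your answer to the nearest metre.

At φ = -45.7321°, λ = 171.8010°: sin φ = -0.716084, cos φ = 0.698014, sin λ = 0.142612, cos λ = -0.989779.
ΔE = −sin λ·ΔX + cos λ·ΔY = −(0.142612)·(150.1) + (-0.989779)·(-213.0) = 189.42 m.

ΔE = 189 m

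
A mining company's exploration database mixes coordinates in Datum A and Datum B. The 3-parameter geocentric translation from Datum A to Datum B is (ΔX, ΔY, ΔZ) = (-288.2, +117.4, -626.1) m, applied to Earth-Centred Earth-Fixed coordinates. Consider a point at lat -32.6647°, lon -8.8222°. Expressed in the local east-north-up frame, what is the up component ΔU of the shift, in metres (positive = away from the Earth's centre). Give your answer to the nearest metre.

At φ = -32.6647°, λ = -8.8222°: sin φ = -0.539722, cos φ = 0.841843, sin λ = -0.153369, cos λ = 0.988169.
ΔU = cos φ cos λ·ΔX + cos φ sin λ·ΔY + sin φ·ΔZ = (0.841843)(0.988169)(-288.2) + (0.841843)(-0.153369)(117.4) + (-0.539722)(-626.1) = 83.01 m.

ΔU = 83 m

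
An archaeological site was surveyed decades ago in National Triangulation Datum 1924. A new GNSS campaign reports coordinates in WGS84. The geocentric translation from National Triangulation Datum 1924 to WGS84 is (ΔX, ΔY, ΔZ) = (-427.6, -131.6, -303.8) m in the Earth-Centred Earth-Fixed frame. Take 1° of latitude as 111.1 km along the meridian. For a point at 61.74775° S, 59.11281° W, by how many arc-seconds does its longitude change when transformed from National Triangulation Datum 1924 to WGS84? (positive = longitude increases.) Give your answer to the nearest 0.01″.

sin φ = -0.880872, cos φ = 0.473354, sin λ = -0.858180, cos λ = 0.513349.
East component: ΔE = −sin λ·ΔX + cos λ·ΔY = −(-0.858180)(-427.6) + (0.513349)(-131.6) = -434.51 m.
1° of latitude spans 111100 m; at latitude φ, 1° of longitude spans that × cos φ = 52589.7 m, so Δλ = -434.51 / 52589.7 × 3600 = -29.744″.

Δλ = -29.74″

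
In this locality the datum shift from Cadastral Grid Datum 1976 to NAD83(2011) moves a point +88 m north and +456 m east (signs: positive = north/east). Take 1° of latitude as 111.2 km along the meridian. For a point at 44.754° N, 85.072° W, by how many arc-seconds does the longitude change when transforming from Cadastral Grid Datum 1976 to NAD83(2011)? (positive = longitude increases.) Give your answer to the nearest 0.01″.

Δλ = 20.79″

At latitude 44.754°, cos φ = 0.710136.
1° of longitude at this latitude = 111.2 × cos φ = 78.97 km, so Δλ = 456.0 / 78967.1 = 0.0057746° = 20.788″.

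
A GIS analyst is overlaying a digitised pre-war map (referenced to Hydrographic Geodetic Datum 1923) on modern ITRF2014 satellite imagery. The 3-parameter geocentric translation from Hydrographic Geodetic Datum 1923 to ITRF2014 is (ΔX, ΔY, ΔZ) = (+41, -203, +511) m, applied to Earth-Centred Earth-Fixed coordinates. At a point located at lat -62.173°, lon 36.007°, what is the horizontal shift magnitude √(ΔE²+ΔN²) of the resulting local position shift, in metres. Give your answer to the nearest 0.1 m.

248.6 m

The local east axis at (φ, λ) is (−sin λ, cos λ, 0), so ΔE = −sin(36.007°)·41 + cos(36.007°)·(-203) = -188.32 m.
The local north axis is (−sin φ cos λ, −sin φ sin λ, cos φ), giving ΔN = 29.331 − 105.540 + 238.537 = 162.33 m.
Horizontal magnitude = √(ΔE² + ΔN²) = √((-188.32)² + 162.33²) = 248.63 m.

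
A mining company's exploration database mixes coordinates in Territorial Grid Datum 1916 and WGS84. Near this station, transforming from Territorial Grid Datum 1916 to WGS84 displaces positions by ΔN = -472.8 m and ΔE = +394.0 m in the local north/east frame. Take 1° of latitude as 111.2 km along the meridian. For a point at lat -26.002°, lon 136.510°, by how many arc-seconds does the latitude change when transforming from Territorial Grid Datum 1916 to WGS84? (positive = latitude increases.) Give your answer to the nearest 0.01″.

1° of latitude = 111.2 km, so Δφ = -472.8 / 111200 = -0.0042518° = -15.306″.

Δφ = -15.31″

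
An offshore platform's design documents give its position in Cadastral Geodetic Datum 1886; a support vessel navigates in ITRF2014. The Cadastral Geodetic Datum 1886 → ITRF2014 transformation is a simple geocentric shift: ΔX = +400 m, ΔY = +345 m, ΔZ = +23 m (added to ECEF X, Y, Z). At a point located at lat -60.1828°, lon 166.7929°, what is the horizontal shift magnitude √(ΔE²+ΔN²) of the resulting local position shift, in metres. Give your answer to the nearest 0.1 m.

At φ = -60.1828°, λ = 166.7929°: sin φ = -0.867616, cos φ = 0.497234, sin λ = 0.228472, cos λ = -0.973551.
ΔE = −sin λ·ΔX + cos λ·ΔY = −(0.228472)·(400) + (-0.973551)·(345) = -427.26 m.
ΔN = −sin φ cos λ·ΔX − sin φ sin λ·ΔY + cos φ·ΔZ = −(-0.867616)(-0.973551)(400) − (-0.867616)(0.228472)(345) + (0.497234)(23) = -258.04 m.
Horizontal magnitude = √(ΔE² + ΔN²) = √((-427.26)² + (-258.04)²) = 499.14 m.

499.1 m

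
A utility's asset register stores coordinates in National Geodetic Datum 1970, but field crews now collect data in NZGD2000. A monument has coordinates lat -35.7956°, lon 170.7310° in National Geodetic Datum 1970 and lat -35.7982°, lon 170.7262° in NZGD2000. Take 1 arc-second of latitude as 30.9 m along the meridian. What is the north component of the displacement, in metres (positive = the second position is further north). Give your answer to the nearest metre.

ΔN = -289 m

Δφ = -35.7982° − -35.7956° = -0.0026°; Δλ = 170.7262° − 170.7310° = -0.0048°.
1° of latitude = 3600 × 30.90 = 111240 m.
ΔN = Δφ × 111240 = -289.2 m; ΔE = Δλ × 111240 × cos(-35.7956°) = -0.0048 × 111240 × 0.811109 = -433.1 m.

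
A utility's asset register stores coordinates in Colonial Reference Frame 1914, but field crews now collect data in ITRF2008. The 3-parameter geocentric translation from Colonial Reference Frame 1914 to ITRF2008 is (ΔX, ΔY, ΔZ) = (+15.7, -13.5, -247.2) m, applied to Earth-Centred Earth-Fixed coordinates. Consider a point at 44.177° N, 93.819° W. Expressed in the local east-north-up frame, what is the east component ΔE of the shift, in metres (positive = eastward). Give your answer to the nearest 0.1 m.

At φ = 44.177°, λ = -93.819°: sin φ = 0.696877, cos φ = 0.717190, sin λ = -0.997779, cos λ = -0.066605.
ΔE = −sin λ·ΔX + cos λ·ΔY = −(-0.997779)·(15.7) + (-0.066605)·(-13.5) = 16.56 m.

ΔE = 16.6 m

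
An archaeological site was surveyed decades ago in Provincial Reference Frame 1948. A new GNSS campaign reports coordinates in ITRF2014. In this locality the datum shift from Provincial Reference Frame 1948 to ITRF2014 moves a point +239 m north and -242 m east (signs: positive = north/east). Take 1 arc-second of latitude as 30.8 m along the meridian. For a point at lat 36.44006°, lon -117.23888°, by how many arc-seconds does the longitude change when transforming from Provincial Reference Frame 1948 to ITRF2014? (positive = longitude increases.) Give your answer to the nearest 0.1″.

At latitude 36.44006°, cos φ = 0.804479.
1″ of longitude at this latitude = 30.80 × cos φ = 24.7779 m, so Δλ = -242.0 / 24.7779 = -9.767″.

Δλ = -9.8″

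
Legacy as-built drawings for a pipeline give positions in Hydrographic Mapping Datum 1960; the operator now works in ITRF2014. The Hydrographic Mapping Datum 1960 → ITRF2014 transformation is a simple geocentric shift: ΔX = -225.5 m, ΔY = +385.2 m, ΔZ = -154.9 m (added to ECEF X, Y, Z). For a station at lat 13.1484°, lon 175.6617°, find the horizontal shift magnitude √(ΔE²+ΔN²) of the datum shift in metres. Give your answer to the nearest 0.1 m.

422.2 m

The local east axis at (φ, λ) is (−sin λ, cos λ, 0), so ΔE = −sin(175.6617°)·(-225.5) + cos(175.6617°)·385.2 = -367.04 m.
The local north axis is (−sin φ cos λ, −sin φ sin λ, cos φ), giving ΔN = -51.148 − 6.628 − 150.839 = -208.62 m.
Horizontal magnitude = √(ΔE² + ΔN²) = √((-367.04)² + (-208.62)²) = 422.18 m.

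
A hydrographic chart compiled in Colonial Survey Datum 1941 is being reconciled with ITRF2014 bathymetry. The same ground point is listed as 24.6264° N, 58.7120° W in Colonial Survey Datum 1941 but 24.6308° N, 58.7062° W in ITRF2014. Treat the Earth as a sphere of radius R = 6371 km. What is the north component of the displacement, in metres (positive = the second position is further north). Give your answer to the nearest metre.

ΔN = 489 m

Δφ = 24.6308° − 24.6264° = +0.0044°; Δλ = -58.7062° − -58.7120° = +0.0058°.
1° along a meridian = πR/180 = 111195 m.
ΔN = Δφ × 111195 = 489.3 m; ΔE = Δλ × 111195 × cos(24.6264°) = +0.0058 × 111195 × 0.909044 = 586.3 m.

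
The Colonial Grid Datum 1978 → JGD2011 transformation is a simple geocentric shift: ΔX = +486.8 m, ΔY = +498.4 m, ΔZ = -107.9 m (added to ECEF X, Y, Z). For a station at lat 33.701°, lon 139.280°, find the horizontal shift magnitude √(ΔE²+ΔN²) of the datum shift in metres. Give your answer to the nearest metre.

698 m

At φ = 33.701°, λ = 139.280°: sin φ = 0.554859, cos φ = 0.831944, sin λ = 0.652363, cos λ = -0.757907.
ΔE = −sin λ·ΔX + cos λ·ΔY = −(0.652363)·(486.8) + (-0.757907)·(498.4) = -695.31 m.
ΔN = −sin φ cos λ·ΔX − sin φ sin λ·ΔY + cos φ·ΔZ = −(0.554859)(-0.757907)(486.8) − (0.554859)(0.652363)(498.4) + (0.831944)(-107.9) = -65.46 m.
Horizontal magnitude = √(ΔE² + ΔN²) = √((-695.31)² + (-65.46)²) = 698.39 m.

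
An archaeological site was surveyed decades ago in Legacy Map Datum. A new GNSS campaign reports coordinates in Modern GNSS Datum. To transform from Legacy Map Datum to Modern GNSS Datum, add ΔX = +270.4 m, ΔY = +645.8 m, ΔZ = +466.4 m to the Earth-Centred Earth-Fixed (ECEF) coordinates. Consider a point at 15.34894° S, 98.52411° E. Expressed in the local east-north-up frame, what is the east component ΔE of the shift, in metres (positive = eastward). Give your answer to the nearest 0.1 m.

ΔE = -363.1 m

At φ = -15.34894°, λ = 98.52411°: sin φ = -0.264697, cos φ = 0.964332, sin λ = 0.988954, cos λ = -0.148226.
ΔE = −sin λ·ΔX + cos λ·ΔY = −(0.988954)·(270.4) + (-0.148226)·(645.8) = -363.14 m.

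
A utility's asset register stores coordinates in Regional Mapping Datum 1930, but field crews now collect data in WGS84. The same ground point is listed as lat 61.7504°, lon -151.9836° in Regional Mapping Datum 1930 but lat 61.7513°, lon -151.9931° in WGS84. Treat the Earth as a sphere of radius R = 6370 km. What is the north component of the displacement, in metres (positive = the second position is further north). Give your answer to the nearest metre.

Δφ = 61.7513° − 61.7504° = +0.0009°; Δλ = -151.9931° − -151.9836° = -0.0095°.
1° along a meridian = πR/180 = 111177 m.
ΔN = Δφ × 111177 = 100.1 m; ΔE = Δλ × 111177 × cos(61.7504°) = -0.0095 × 111177 × 0.473314 = -499.9 m.

ΔN = 100 m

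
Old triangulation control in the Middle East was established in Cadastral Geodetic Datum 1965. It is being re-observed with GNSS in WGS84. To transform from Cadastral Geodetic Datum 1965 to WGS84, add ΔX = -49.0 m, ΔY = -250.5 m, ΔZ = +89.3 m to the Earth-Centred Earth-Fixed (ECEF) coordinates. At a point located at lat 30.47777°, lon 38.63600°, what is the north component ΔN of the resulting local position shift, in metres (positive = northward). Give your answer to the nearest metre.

At φ = 30.47777°, λ = 38.63600°: sin φ = 0.507204, cos φ = 0.861826, sin λ = 0.624371, cos λ = 0.781128.
ΔN = −sin φ cos λ·ΔX − sin φ sin λ·ΔY + cos φ·ΔZ = −(0.507204)(0.781128)(-49.0) − (0.507204)(0.624371)(-250.5) + (0.861826)(89.3) = 175.70 m.

ΔN = 176 m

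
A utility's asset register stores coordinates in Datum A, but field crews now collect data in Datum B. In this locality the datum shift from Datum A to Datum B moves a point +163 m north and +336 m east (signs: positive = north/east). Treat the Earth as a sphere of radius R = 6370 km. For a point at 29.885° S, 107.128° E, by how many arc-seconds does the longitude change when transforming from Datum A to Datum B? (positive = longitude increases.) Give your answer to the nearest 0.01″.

At latitude -29.885°, cos φ = 0.867027.
One radian of longitude at latitude φ spans R cos φ, so Δλ = ΔE / (R cos φ) = 336.0 / (6370000 × 0.867027) = 6.0837e-05 rad = 12.549″.

Δλ = 12.55″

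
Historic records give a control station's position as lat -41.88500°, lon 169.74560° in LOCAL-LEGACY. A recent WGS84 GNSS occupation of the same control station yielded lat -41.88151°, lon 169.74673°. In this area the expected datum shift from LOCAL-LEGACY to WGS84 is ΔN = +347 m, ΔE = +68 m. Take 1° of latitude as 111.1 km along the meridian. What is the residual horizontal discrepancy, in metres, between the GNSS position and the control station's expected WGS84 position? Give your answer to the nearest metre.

48 m

Observed coordinate differences: Δφ = +0.00349°, Δλ = +0.00113°.
Converting to metres (1° lat = 111100 m, cos φ = 0.744486): observed ΔN = 387.7 m, observed ΔE = 93.5 m.
Subtracting the expected shift leaves a residual of 387.7 − (347) = 40.7 m north and 93.5 − (68) = 25.5 m east.
Residual distance = √(40.7² + 25.5²) = 48.0 m.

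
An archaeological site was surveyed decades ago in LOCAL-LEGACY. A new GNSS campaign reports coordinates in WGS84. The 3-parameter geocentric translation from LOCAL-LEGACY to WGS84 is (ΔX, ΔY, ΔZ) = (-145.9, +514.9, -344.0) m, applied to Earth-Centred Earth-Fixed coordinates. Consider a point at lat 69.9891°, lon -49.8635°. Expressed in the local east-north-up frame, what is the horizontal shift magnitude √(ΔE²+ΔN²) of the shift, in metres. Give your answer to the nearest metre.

The local east axis at (φ, λ) is (−sin λ, cos λ, 0), so ΔE = −sin(-49.8635°)·(-145.9) + cos(-49.8635°)·514.9 = 220.37 m.
The local north axis is (−sin φ cos λ, −sin φ sin λ, cos φ), giving ΔN = 88.371 + 369.881 − 117.716 = 340.54 m.
Horizontal magnitude = √(ΔE² + ΔN²) = √(220.37² + 340.54²) = 405.62 m.

406 m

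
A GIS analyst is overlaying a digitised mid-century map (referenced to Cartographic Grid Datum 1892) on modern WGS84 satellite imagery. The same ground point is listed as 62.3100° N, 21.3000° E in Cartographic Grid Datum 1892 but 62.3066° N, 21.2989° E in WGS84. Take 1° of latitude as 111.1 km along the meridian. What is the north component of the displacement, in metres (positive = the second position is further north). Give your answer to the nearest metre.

Δφ = 62.3066° − 62.3100° = -0.0034°; Δλ = 21.2989° − 21.3000° = -0.0011°.
ΔN = Δφ × 111100 = -377.7 m; ΔE = Δλ × 111100 × cos(62.3100°) = -0.0011 × 111100 × 0.464688 = -56.8 m.

ΔN = -378 m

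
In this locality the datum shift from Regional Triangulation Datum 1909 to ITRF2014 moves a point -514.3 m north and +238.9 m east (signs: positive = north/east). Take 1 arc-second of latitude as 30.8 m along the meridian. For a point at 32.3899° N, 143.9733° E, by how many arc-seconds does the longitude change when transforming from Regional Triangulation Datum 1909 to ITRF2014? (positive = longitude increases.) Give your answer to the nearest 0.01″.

At latitude 32.3899°, cos φ = 0.844422.
1″ of longitude at this latitude = 30.80 × cos φ = 26.0082 m, so Δλ = 238.9 / 26.0082 = 9.186″.

Δλ = 9.19″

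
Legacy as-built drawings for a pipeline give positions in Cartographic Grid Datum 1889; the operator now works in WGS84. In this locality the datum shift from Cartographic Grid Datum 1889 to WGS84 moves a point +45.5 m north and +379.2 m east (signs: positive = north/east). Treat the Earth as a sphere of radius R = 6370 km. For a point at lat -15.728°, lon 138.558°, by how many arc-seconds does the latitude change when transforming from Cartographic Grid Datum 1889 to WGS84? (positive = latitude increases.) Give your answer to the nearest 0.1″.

On a sphere of radius R, 1 rad of latitude = R, so Δφ = ΔN / R = 45.5 / 6370000 = 7.1429e-06 rad = 1.473″.

Δφ = 1.5″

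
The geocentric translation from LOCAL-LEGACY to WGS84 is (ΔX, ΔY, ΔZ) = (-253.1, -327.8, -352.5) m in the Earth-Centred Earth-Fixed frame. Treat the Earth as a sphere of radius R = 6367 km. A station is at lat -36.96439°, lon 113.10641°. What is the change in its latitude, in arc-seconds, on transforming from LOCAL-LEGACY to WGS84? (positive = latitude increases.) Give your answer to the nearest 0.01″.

sin φ = -0.601319, cos φ = 0.799009, sin λ = 0.919778, cos λ = -0.392440.
North component: ΔN = −sin φ cos λ·ΔX − sin φ sin λ·ΔY + cos φ·ΔZ = −(-0.601319)(-0.392440)(-253.1) − (-0.601319)(0.919778)(-327.8) + (0.799009)(-352.5) = -403.22 m.
1° of latitude spans πR/180 = 111125 m, so Δφ = -403.22 / 111125 × 3600 = -13.063″.

Δφ = -13.06″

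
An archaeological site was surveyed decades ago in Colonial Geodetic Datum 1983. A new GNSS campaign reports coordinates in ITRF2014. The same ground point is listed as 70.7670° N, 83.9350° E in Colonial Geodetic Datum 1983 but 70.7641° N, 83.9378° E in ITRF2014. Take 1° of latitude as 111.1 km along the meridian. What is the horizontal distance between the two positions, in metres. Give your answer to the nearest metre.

338 m

Δφ = 70.7641° − 70.7670° = -0.0029°; Δλ = 83.9378° − 83.9350° = +0.0028°.
ΔN = Δφ × 111100 = -322.2 m; ΔE = Δλ × 111100 × cos(70.7670°) = +0.0028 × 111100 × 0.329411 = 102.5 m.
Distance = √(ΔE² + ΔN²) = √(102.5² + (-322.2)²) = 338.1 m.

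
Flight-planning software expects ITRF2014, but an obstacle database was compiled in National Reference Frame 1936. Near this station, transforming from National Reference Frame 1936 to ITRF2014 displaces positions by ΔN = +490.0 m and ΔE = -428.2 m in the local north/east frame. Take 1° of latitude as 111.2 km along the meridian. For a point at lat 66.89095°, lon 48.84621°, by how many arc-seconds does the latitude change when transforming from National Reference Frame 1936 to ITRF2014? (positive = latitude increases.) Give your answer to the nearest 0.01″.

Δφ = 15.86″

1° of latitude = 111.2 km, so Δφ = 490.0 / 111200 = 0.0044065° = 15.863″.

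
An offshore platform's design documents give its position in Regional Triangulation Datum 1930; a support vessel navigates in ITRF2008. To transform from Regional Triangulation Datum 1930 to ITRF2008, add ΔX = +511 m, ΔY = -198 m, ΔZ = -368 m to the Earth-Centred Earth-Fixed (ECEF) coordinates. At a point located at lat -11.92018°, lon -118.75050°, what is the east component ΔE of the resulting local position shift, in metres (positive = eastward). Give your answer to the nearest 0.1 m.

At φ = -11.92018°, λ = -118.75050°: sin φ = -0.206549, cos φ = 0.978436, sin λ = -0.876723, cos λ = -0.480996.
ΔE = −sin λ·ΔX + cos λ·ΔY = −(-0.876723)·(511) + (-0.480996)·(-198) = 543.24 m.

ΔE = 543.2 m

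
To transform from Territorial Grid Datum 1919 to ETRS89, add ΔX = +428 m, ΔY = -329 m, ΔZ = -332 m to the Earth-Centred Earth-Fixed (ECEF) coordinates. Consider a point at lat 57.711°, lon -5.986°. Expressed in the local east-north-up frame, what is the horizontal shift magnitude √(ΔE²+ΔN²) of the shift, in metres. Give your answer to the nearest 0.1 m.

632.8 m

The local east axis at (φ, λ) is (−sin λ, cos λ, 0), so ΔE = −sin(-5.986°)·428 + cos(-5.986°)·(-329) = -282.57 m.
The local north axis is (−sin φ cos λ, −sin φ sin λ, cos φ), giving ΔN = -359.843 − 29.004 − 177.351 = -566.20 m.
Horizontal magnitude = √(ΔE² + ΔN²) = √((-282.57)² + (-566.20)²) = 632.79 m.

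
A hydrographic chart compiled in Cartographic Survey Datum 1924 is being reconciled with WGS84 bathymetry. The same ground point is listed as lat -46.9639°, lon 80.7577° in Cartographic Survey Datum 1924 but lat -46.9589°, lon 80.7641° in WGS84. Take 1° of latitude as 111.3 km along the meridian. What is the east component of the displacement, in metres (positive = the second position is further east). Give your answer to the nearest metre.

ΔE = 486 m

Δφ = -46.9589° − -46.9639° = +0.0050°; Δλ = 80.7641° − 80.7577° = +0.0064°.
ΔN = Δφ × 111300 = 556.5 m; ΔE = Δλ × 111300 × cos(-46.9639°) = +0.0064 × 111300 × 0.682459 = 486.1 m.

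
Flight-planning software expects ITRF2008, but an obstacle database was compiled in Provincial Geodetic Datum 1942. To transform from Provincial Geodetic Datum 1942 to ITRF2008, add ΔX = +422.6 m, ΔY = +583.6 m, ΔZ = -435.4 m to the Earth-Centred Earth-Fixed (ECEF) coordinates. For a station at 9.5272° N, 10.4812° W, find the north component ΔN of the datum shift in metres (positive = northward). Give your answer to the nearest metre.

At φ = 9.5272°, λ = -10.4812°: sin φ = 0.165516, cos φ = 0.986207, sin λ = -0.181913, cos λ = 0.983315.
ΔN = −sin φ cos λ·ΔX − sin φ sin λ·ΔY + cos φ·ΔZ = −(0.165516)(0.983315)(422.6) − (0.165516)(-0.181913)(583.6) + (0.986207)(-435.4) = -480.60 m.

ΔN = -481 m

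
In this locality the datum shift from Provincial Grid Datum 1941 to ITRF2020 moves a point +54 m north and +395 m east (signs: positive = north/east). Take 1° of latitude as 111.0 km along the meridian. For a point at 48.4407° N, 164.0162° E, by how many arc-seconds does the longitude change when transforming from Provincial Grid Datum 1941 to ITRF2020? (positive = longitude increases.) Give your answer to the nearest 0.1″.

At latitude 48.4407°, cos φ = 0.663395.
1° of longitude at this latitude = 111.0 × cos φ = 73.64 km, so Δλ = 395.0 / 73636.8 = 0.0053642° = 19.311″.

Δλ = 19.3″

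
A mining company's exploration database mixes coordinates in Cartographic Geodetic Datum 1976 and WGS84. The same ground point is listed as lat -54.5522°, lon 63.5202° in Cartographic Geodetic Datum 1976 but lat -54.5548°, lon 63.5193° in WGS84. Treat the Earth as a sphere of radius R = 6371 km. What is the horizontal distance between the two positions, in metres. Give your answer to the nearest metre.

295 m

Δφ = -54.5548° − -54.5522° = -0.0026°; Δλ = 63.5193° − 63.5202° = -0.0009°.
1° along a meridian = πR/180 = 111195 m.
ΔN = Δφ × 111195 = -289.1 m; ΔE = Δλ × 111195 × cos(-54.5522°) = -0.0009 × 111195 × 0.579961 = -58.0 m.
Distance = √(ΔE² + ΔN²) = √((-58.0)² + (-289.1)²) = 294.9 m.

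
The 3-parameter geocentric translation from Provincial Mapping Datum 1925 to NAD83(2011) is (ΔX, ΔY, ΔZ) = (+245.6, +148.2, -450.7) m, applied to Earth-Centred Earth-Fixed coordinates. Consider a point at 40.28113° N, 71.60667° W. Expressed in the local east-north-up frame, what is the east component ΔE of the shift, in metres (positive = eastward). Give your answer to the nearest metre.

ΔE = 280 m

The local east axis at (φ, λ) is (−sin λ, cos λ, 0), so ΔE = −sin(-71.60667°)·245.6 + cos(-71.60667°)·148.2 = 279.82 m.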